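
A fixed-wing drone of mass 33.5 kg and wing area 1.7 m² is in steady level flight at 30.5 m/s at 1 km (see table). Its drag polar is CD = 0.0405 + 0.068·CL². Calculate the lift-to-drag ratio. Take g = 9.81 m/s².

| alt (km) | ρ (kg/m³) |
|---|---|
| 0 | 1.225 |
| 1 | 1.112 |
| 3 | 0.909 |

At 1 km, from the table: ρ = 1.112 kg/m³.
In steady level flight, lift balances weight: W = mg = 33.5 × 9.81 = 328.63 N.
q = ½ρv² = ½ × 1.112 × 30.5² = 517.2 Pa.
Required CL = L/(qS) = 328.63/(517.2·1.7) = 0.3738.
CD = 0.0405 + 0.068 × 0.3738² = 0.05.
L/D = CL/CD = 0.3738 / 0.05 = 7.48

L/D = 7.48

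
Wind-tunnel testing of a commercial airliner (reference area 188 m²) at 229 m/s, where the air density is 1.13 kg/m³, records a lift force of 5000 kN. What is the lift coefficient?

CL = 0.898

From L = ½ρv²S·CL, rearranging gives CL = 2L/(ρv²S).
CL = 2 × 5×10^6 / (1.13 × 229² × 188) = 0.898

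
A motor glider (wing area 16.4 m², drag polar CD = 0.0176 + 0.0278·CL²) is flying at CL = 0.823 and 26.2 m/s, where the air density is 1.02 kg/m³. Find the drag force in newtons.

D = 209 N

CD = 0.0176 + 0.0278 × 0.823² = 0.03643
D = ½ρv²S·CD = ½ × 1.02 × 26.2² × 16.4 × 0.03643 = 209 N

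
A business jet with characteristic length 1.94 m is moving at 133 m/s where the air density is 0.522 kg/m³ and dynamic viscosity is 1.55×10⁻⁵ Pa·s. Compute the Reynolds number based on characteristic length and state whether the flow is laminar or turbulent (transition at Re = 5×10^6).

Re = 8.69×10^6 (turbulent)

Re = ρ·v·c/μ = 0.522 × 133 × 1.94 / (1.55×10⁻⁵) = 8.69×10^6
Since 8.69×10^6 > 5×10^6, the flow is turbulent.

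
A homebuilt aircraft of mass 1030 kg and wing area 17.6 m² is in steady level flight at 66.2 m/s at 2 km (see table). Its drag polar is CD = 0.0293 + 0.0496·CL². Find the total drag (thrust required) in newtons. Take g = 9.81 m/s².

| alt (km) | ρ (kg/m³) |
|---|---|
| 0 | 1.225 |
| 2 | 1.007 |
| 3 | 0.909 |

At 2 km, from the table: ρ = 1.007 kg/m³.
Weight W = mg = 1030 × 9.81 = 10104 N; in level flight L = W.
q = ½ρv² = ½ × 1.007 × 66.2² = 2207 Pa.
CL = 2W/(ρv²S) = 2×10104/(1.007×66.2²×17.6) = 0.2602.
CD = 0.0293 + 0.0496 × 0.2602² = 0.03266.
D = q·S·CD = 2207 × 17.6 × 0.03266 = 1268 N

D = 1270 N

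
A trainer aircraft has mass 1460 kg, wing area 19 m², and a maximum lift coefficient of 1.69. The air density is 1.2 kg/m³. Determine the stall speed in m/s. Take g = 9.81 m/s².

Stall occurs when L = W at CL,max. W = mg = 1460 × 9.81 = 14320 N.
From L = ½ρV²S·CL,max = W: V_stall = √(2W/(ρSCL,max)) = √(2·14320/(1.2·19·1.69))
V_stall = √743.4 = 27.3 m/s

V_stall = 27.3 m/s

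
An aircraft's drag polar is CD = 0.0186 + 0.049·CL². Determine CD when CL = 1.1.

CD = 0.0779

CD = 0.0186 + 0.049 × 1.1² = 0.0186 + 0.05929 = 0.0779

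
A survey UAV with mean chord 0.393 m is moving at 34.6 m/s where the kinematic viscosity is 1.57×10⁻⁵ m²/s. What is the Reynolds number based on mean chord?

Re = v·c/ν = 34.6 × 0.393 / (1.57×10⁻⁵) = 8.66×10^5

Re = 8.66×10^5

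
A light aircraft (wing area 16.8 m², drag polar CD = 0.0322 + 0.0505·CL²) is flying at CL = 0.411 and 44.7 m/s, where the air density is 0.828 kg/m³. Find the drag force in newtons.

CD = 0.0322 + 0.0505 × 0.411² = 0.04073
D = ½ρv²S·CD = ½ × 0.828 × 44.7² × 16.8 × 0.04073 = 566 N

D = 566 N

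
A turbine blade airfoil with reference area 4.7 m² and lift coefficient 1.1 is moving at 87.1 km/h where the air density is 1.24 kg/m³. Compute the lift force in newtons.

L = 1880 N

Convert speed: v = 87.1 km/h ÷ 3.6 = 24.19 m/s.
L = ½ρv²S·CL = ½ × 1.24 × 24.19² × 4.7 × 1.1 = 1880 N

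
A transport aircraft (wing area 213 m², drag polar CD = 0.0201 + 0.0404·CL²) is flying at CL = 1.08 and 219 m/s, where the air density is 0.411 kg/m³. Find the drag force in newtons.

D = 1.41×10^5 N

CD = 0.0201 + 0.0404 × 1.08² = 0.06722
D = ½ρv²S·CD = ½ × 0.411 × 219² × 213 × 0.06722 = 1.41×10^5 N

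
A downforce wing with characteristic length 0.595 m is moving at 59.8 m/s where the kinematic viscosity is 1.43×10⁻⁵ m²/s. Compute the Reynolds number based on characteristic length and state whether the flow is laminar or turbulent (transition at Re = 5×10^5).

Re = v·c/ν = 59.8 × 0.595 / (1.43×10⁻⁵) = 2.49×10^6
Since 2.49×10^6 > 5×10^5, the flow is turbulent.

Re = 2.49×10^6 (turbulent)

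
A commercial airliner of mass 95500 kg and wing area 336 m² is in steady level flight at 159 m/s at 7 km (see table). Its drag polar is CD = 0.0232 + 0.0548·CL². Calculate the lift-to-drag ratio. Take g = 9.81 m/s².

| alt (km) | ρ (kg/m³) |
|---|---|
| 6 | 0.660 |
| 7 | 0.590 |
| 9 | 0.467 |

At 7 km, from the table: ρ = 0.590 kg/m³.
Level flight ⇒ L = W = m·g = 95500 × 9.81 = 9.3686×10^5 N.
q = ½ρv² = ½ × 0.59 × 159² = 7458 Pa.
CL = W/(q·S) = 9.3686×10^5 / (7458 × 336) = 0.3739.
CD = 0.0232 + 0.0548 × 0.3739² = 0.03086.
L/D = CL/CD = 0.3739 / 0.03086 = 12.1

L/D = 12.1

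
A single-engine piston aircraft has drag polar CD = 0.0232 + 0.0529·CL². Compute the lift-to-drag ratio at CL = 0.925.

CD = 0.0232 + 0.0529 × 0.925² = 0.06846
L/D = CL/CD = 0.925 / 0.06846 = 13.5

L/D = 13.5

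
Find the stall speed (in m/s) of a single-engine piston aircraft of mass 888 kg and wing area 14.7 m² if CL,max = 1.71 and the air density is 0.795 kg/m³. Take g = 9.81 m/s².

V_stall = 29.5 m/s

Stall occurs when L = W at CL,max. W = mg = 888 × 9.81 = 8711 N.
V_stall = √(2W/(ρ·S·CL,max)) = √(2 × 8711 / (0.795 × 14.7 × 1.71))
V_stall = √871.8 = 29.5 m/s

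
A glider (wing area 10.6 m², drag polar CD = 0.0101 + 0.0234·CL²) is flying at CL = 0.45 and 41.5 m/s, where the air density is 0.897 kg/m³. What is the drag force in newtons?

CD = 0.0101 + 0.0234 × 0.45² = 0.01484
D = ½ρv²S·CD = ½ × 0.897 × 41.5² × 10.6 × 0.01484 = 121 N

D = 121 N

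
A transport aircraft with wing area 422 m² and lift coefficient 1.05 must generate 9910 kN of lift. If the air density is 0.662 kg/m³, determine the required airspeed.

L = ½ρv²S·CL ⇒ v = √(2L/(ρ·S·CL))
v = √(2 × 9.91×10^6 / (0.662 × 422 × 1.05)) = √67570 = 260 m/s

v = 260 m/s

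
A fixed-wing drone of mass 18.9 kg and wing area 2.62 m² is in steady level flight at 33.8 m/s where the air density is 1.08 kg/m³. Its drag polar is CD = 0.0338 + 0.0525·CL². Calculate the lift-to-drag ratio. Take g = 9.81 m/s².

In steady level flight, lift balances weight: W = mg = 18.9 × 9.81 = 185.41 N.
Dynamic pressure q = 0.5 × 1.08 × 33.8² = 616.9 Pa.
CL = W/(q·S) = 185.41 / (616.9 × 2.62) = 0.1147.
CD = 0.0338 + 0.0525 × 0.1147² = 0.03449.
L/D = CL/CD = 0.1147 / 0.03449 = 3.33

L/D = 3.33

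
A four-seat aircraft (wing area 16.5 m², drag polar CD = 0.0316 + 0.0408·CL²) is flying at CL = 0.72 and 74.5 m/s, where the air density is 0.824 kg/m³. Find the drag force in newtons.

D = 1990 N

CD = 0.0316 + 0.0408 × 0.72² = 0.05275
D = ½ρv²S·CD = ½ × 0.824 × 74.5² × 16.5 × 0.05275 = 1990 N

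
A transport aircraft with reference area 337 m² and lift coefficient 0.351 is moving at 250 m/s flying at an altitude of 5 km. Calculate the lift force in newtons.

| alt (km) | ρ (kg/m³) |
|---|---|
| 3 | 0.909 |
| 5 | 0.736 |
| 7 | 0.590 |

At 5 km, from the table: ρ = 0.736 kg/m³.
Dynamic pressure q = ½ρv² = ½ × 0.736 × 250² = 23000 Pa.
L = q·S·CL = 23000 × 337 × 0.351 = 2.72×10^6 N ≈ 2720 kN

L = 2.72×10^6 N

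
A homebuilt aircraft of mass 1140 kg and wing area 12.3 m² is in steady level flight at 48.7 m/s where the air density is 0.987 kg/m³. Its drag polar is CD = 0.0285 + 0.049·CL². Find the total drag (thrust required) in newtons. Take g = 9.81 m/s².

Level flight ⇒ L = W = m·g = 1140 × 9.81 = 11183 N.
Dynamic pressure q = 0.5 × 0.987 × 48.7² = 1170 Pa.
Required CL = L/(qS) = 11183/(1170·12.3) = 0.7768.
CD = 0.0285 + 0.049 × 0.7768² = 0.05807.
D = q·S·CD = 1170 × 12.3 × 0.05807 = 836 N

D = 836 N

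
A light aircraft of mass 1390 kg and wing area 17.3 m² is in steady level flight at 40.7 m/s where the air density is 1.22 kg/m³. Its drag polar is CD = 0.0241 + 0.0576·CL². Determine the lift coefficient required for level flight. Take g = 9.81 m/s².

CL = 0.78

In steady level flight, lift balances weight: W = mg = 1390 × 9.81 = 13636 N.
Dynamic pressure q = 0.5 × 1.22 × 40.7² = 1010 Pa.
CL = 2W/(ρv²S) = 2×13636/(1.22×40.7²×17.3) = 0.78.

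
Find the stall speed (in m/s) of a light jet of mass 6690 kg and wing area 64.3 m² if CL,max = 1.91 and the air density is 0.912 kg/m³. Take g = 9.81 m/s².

Weight W = mg = 6690 × 9.81 = 65630 N.
From L = ½ρV²S·CL,max = W: V_stall = √(2W/(ρSCL,max)) = √(2·65630/(0.912·64.3·1.91))
V_stall = √1172 = 34.2 m/s

V_stall = 34.2 m/s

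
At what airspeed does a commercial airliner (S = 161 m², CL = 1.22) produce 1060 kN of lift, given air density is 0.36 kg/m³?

L = ½ρv²S·CL ⇒ v = √(2L/(ρ·S·CL))
v = √(2 × 1.06×10^6 / (0.36 × 161 × 1.22)) = √29980 = 173 m/s

v = 173 m/s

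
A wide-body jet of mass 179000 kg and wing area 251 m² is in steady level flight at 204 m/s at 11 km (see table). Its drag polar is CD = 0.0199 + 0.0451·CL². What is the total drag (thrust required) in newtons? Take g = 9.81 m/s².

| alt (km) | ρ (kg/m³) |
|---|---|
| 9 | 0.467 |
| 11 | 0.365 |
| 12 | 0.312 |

D = 1.11×10^5 N

At 11 km, from the table: ρ = 0.365 kg/m³.
Weight W = mg = 179000 × 9.81 = 1.756×10^6 N; in level flight L = W.
q = ½ρv² = ½ × 0.365 × 204² = 7595 Pa.
CL = W/(q·S) = 1.756×10^6 / (7595 × 251) = 0.9211.
CD = 0.0199 + 0.0451 × 0.9211² = 0.05817.
D = q·S·CD = 7595 × 251 × 0.05817 = 1.109×10^5 N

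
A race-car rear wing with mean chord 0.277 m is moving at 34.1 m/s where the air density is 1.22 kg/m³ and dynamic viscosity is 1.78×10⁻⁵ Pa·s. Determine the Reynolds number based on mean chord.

Re = ρ·v·c/μ = 1.22 × 34.1 × 0.277 / (1.78×10⁻⁵) = 6.47×10^5

Re = 6.47×10^5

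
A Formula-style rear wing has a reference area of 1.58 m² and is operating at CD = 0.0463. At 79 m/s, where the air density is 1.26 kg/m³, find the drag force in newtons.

Dynamic pressure q = ½ρv² = ½ × 1.26 × 79² = 3932 Pa.
D = q·S·CD = 3932 × 1.58 × 0.0463 = 288 N

D = 288 N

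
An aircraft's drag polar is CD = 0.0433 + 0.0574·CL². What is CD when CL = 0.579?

CD = 0.0433 + 0.0574 × 0.579² = 0.0433 + 0.01924 = 0.0625

CD = 0.0625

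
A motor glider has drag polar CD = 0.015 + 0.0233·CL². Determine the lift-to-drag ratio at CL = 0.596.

CD = 0.015 + 0.0233 × 0.596² = 0.02328
L/D = CL/CD = 0.596 / 0.02328 = 25.6

L/D = 25.6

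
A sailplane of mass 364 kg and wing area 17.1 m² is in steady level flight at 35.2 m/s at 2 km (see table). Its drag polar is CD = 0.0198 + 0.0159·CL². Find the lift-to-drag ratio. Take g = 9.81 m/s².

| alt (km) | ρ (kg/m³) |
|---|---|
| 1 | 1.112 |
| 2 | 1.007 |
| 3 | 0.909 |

At 2 km, from the table: ρ = 1.007 kg/m³.
Level flight ⇒ L = W = m·g = 364 × 9.81 = 3570.8 N.
q = ½ρv² = ½ × 1.007 × 35.2² = 623.9 Pa.
CL = W/(q·S) = 3570.8 / (623.9 × 17.1) = 0.3347.
CD = 0.0198 + 0.0159 × 0.3347² = 0.02158.
L/D = CL/CD = 0.3347 / 0.02158 = 15.5

L/D = 15.5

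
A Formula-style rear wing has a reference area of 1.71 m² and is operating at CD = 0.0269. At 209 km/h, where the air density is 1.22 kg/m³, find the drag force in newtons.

Convert speed: v = 209 km/h ÷ 3.6 = 58.06 m/s.
Dynamic pressure q = ½ρv² = ½ × 1.22 × 58.06² = 2056 Pa.
D = q·S·CD = 2056 × 1.71 × 0.0269 = 94.6 N

D = 94.6 N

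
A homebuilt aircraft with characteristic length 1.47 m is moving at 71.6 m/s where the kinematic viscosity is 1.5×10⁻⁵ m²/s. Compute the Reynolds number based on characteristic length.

Re = v·c/ν = 71.6 × 1.47 / (1.5×10⁻⁵) = 7.02×10^6

Re = 7.02×10^6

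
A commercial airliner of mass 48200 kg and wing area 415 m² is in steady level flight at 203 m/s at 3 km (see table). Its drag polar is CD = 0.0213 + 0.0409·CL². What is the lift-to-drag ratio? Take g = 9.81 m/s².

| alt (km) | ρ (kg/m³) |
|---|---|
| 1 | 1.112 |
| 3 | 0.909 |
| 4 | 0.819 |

At 3 km, from the table: ρ = 0.909 kg/m³.
In steady level flight, lift balances weight: W = mg = 48200 × 9.81 = 4.7284×10^5 N.
Dynamic pressure q = 0.5 × 0.909 × 203² = 18730 Pa.
CL = W/(q·S) = 4.7284×10^5 / (18730 × 415) = 0.06083.
CD = 0.0213 + 0.0409 × 0.06083² = 0.02145.
L/D = CL/CD = 0.06083 / 0.02145 = 2.84

L/D = 2.84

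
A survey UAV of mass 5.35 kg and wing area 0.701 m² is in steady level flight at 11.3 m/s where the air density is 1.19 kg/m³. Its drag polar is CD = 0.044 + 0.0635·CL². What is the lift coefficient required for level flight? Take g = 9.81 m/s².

CL = 0.985

Level flight ⇒ L = W = m·g = 5.35 × 9.81 = 52.483 N.
Dynamic pressure q = 0.5 × 1.19 × 11.3² = 75.98 Pa.
Required CL = L/(qS) = 52.483/(75.98·0.701) = 0.9854.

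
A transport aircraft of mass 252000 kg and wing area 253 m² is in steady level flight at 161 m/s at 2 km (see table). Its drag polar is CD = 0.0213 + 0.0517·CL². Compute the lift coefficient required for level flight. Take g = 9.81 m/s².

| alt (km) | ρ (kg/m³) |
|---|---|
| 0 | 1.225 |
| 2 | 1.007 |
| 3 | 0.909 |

CL = 0.749

At 2 km, from the table: ρ = 1.007 kg/m³.
Level flight ⇒ L = W = m·g = 252000 × 9.81 = 2.4721×10^6 N.
Dynamic pressure q = 0.5 × 1.007 × 161² = 13050 Pa.
CL = W/(q·S) = 2.4721×10^6 / (13050 × 253) = 0.7487.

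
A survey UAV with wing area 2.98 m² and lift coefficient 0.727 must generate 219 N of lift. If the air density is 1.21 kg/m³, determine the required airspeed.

v = 12.9 m/s

L = ½ρv²S·CL ⇒ v = √(2L/(ρ·S·CL))
v = √(2 × 219 / (1.21 × 2.98 × 0.727)) = √167.1 = 12.9 m/s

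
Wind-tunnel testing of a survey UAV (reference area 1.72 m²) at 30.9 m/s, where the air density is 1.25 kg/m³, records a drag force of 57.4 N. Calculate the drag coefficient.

CD = 0.0559

From D = ½ρv²S·CD, rearranging gives CD = 2D/(ρv²S).
CD = 2 × 57.4 / (1.25 × 30.9² × 1.72) = 0.0559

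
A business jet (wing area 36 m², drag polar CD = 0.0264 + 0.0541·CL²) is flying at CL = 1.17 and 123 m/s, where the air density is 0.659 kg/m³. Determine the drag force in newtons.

CD = 0.0264 + 0.0541 × 1.17² = 0.1005
D = ½ρv²S·CD = ½ × 0.659 × 123² × 36 × 0.1005 = 18000 N

D = 18000 N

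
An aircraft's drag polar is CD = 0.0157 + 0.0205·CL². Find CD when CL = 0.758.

CD = 0.0157 + 0.0205 × 0.758² = 0.0157 + 0.01178 = 0.0275

CD = 0.0275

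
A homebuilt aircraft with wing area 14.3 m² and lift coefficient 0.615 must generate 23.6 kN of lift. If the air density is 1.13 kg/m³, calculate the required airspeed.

L = ½ρv²S·CL ⇒ v = √(2L/(ρ·S·CL))
v = √(2 × 23600 / (1.13 × 14.3 × 0.615)) = √4750 = 68.9 m/s

v = 68.9 m/s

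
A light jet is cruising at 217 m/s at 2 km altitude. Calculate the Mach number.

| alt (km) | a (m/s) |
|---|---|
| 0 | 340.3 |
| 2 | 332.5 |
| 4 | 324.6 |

At 2 km, from the table: a = 332.5 m/s.
M = v/a = 217 / 332.5 = 0.653

M = 0.653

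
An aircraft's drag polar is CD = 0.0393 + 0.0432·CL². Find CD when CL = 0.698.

CD = 0.0393 + 0.0432 × 0.698² = 0.0393 + 0.02105 = 0.0603

CD = 0.0603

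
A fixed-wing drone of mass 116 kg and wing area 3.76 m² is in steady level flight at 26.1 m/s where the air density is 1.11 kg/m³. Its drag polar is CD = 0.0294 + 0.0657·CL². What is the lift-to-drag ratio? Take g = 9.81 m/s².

Weight W = mg = 116 × 9.81 = 1138 N; in level flight L = W.
Dynamic pressure q = 0.5 × 1.11 × 26.1² = 378.1 Pa.
CL = 2W/(ρv²S) = 2×1138/(1.11×26.1²×3.76) = 0.8005.
CD = 0.0294 + 0.0657 × 0.8005² = 0.0715.
L/D = CL/CD = 0.8005 / 0.0715 = 11.2

L/D = 11.2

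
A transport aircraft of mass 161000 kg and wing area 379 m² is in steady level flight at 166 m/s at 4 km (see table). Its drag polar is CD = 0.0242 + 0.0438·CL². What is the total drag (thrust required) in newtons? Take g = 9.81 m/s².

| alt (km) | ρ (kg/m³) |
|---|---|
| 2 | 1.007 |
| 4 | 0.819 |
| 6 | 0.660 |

D = 1.29×10^5 N

At 4 km, from the table: ρ = 0.819 kg/m³.
In steady level flight, lift balances weight: W = mg = 161000 × 9.81 = 1.5794×10^6 N.
q = ½ρv² = ½ × 0.819 × 166² = 11280 Pa.
CL = 2W/(ρv²S) = 2×1.5794×10^6/(0.819×166²×379) = 0.3693.
CD = 0.0242 + 0.0438 × 0.3693² = 0.03017.
D = q·S·CD = 11280 × 379 × 0.03017 = 1.29×10^5 N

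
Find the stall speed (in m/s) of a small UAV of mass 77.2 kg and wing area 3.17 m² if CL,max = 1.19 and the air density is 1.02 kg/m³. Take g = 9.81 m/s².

V_stall = 19.8 m/s

Stall occurs when L = W at CL,max. W = mg = 77.2 × 9.81 = 757.3 N.
From L = ½ρV²S·CL,max = W: V_stall = √(2W/(ρSCL,max)) = √(2·757.3/(1.02·3.17·1.19))
V_stall = √393.6 = 19.8 m/s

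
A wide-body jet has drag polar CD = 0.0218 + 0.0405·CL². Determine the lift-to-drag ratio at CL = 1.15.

CD = 0.0218 + 0.0405 × 1.15² = 0.07536
L/D = CL/CD = 1.15 / 0.07536 = 15.3

L/D = 15.3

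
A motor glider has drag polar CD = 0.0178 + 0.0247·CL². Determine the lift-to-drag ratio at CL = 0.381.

L/D = 17.8

CD = 0.0178 + 0.0247 × 0.381² = 0.02139
L/D = CL/CD = 0.381 / 0.02139 = 17.8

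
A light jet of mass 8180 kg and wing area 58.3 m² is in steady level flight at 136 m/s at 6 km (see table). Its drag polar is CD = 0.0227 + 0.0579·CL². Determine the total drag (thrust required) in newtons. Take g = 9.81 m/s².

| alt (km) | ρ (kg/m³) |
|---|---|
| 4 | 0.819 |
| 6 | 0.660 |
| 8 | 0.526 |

At 6 km, from the table: ρ = 0.660 kg/m³.
In steady level flight, lift balances weight: W = mg = 8180 × 9.81 = 80246 N.
Dynamic pressure q = 0.5 × 0.66 × 136² = 6104 Pa.
CL = 2W/(ρv²S) = 2×80246/(0.66×136²×58.3) = 0.2255.
CD = 0.0227 + 0.0579 × 0.2255² = 0.02564.
D = q·S·CD = 6104 × 58.3 × 0.02564 = 9125 N

D = 9130 N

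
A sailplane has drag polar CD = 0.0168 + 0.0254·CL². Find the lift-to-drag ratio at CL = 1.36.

L/D = 21.3

CD = 0.0168 + 0.0254 × 1.36² = 0.06378
L/D = CL/CD = 1.36 / 0.06378 = 21.3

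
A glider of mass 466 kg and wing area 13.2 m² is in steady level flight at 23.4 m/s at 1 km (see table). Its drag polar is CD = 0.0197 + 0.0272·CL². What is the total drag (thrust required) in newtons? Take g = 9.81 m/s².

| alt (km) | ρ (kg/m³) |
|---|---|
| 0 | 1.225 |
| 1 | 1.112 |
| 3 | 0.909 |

At 1 km, from the table: ρ = 1.112 kg/m³.
Weight W = mg = 466 × 9.81 = 4571.5 N; in level flight L = W.
Dynamic pressure q = 0.5 × 1.112 × 23.4² = 304.4 Pa.
CL = 2W/(ρv²S) = 2×4571.5/(1.112×23.4²×13.2) = 1.138.
CD = 0.0197 + 0.0272 × 1.138² = 0.0549.
D = q·S·CD = 304.4 × 13.2 × 0.0549 = 220.6 N

D = 221 N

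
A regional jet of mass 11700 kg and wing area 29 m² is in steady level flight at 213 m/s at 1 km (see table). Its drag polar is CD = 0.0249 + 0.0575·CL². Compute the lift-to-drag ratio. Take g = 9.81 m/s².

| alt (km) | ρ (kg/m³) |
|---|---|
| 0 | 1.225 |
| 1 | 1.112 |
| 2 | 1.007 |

At 1 km, from the table: ρ = 1.112 kg/m³.
Weight W = mg = 11700 × 9.81 = 1.1478×10^5 N; in level flight L = W.
q = ½ρv² = ½ × 1.112 × 213² = 25230 Pa.
CL = 2W/(ρv²S) = 2×1.1478×10^5/(1.112×213²×29) = 0.1569.
CD = 0.0249 + 0.0575 × 0.1569² = 0.02632.
L/D = CL/CD = 0.1569 / 0.02632 = 5.96

L/D = 5.96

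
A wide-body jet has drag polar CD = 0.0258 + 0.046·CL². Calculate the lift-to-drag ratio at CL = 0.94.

CD = 0.0258 + 0.046 × 0.94² = 0.06645
L/D = CL/CD = 0.94 / 0.06645 = 14.1

L/D = 14.1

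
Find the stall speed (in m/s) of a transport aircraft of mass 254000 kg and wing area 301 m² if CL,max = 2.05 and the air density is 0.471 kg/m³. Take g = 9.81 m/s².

Stall occurs when L = W at CL,max. W = mg = 254000 × 9.81 = 2.492×10^6 N.
V_stall = √(2W/(ρ·S·CL,max)) = √(2 × 2.492×10^6 / (0.471 × 301 × 2.05))
V_stall = √17150 = 131 m/s

V_stall = 131 m/s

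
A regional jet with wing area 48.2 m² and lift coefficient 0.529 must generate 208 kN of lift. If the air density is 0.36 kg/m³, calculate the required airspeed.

L = ½ρv²S·CL ⇒ v = √(2L/(ρ·S·CL))
v = √(2 × 2.08×10^5 / (0.36 × 48.2 × 0.529)) = √45320 = 213 m/s

v = 213 m/s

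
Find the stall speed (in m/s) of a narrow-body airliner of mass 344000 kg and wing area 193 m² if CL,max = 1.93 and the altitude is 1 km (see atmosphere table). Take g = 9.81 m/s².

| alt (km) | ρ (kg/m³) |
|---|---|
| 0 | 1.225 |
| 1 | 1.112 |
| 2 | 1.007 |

At 1 km, from the table: ρ = 1.112 kg/m³.
At stall, lift equals weight: L = W = m·g = 344000 × 9.81 = 3.375×10^6 N.
From L = ½ρV²S·CL,max = W: V_stall = √(2W/(ρSCL,max)) = √(2·3.375×10^6/(1.112·193·1.93))
V_stall = √16290 = 128 m/s

V_stall = 128 m/s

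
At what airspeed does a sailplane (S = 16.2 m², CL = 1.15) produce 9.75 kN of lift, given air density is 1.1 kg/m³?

v = 30.8 m/s

L = ½ρv²S·CL ⇒ v = √(2L/(ρ·S·CL))
v = √(2 × 9750 / (1.1 × 16.2 × 1.15)) = √951.5 = 30.8 m/s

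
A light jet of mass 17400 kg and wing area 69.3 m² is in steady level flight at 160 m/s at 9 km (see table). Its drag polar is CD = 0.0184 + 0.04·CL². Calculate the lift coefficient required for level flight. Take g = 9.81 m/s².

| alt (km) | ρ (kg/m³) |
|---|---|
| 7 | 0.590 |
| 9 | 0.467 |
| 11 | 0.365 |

CL = 0.412

At 9 km, from the table: ρ = 0.467 kg/m³.
Weight W = mg = 17400 × 9.81 = 1.7069×10^5 N; in level flight L = W.
Dynamic pressure q = 0.5 × 0.467 × 160² = 5978 Pa.
CL = 2W/(ρv²S) = 2×1.7069×10^5/(0.467×160²×69.3) = 0.4121.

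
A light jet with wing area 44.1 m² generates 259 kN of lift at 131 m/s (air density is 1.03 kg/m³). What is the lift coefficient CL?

CL = 0.665

From L = ½ρv²S·CL, rearranging gives CL = 2L/(ρv²S).
CL = 2 × 2.59×10^5 / (1.03 × 131² × 44.1) = 0.665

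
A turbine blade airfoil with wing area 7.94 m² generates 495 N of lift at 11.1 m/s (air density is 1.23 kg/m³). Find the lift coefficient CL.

From L = ½ρv²S·CL, rearranging gives CL = 2L/(ρv²S).
CL = 2 × 495 / (1.23 × 11.1² × 7.94) = 0.823

CL = 0.823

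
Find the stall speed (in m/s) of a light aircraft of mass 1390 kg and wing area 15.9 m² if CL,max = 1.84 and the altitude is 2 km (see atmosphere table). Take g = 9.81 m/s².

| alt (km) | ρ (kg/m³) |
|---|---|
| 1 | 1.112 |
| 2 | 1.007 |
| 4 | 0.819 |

At 2 km, from the table: ρ = 1.007 kg/m³.
At stall, lift equals weight: L = W = m·g = 1390 × 9.81 = 13640 N.
From L = ½ρV²S·CL,max = W: V_stall = √(2W/(ρSCL,max)) = √(2·13640/(1.007·15.9·1.84))
V_stall = √925.7 = 30.4 m/s

V_stall = 30.4 m/s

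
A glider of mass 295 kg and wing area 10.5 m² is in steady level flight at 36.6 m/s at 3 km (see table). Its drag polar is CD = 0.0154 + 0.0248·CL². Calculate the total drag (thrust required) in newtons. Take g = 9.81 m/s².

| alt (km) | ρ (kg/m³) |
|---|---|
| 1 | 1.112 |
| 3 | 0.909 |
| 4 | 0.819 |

At 3 km, from the table: ρ = 0.909 kg/m³.
In steady level flight, lift balances weight: W = mg = 295 × 9.81 = 2894 N.
q = ½ρv² = ½ × 0.909 × 36.6² = 608.8 Pa.
CL = 2W/(ρv²S) = 2×2894/(0.909×36.6²×10.5) = 0.4527.
CD = 0.0154 + 0.0248 × 0.4527² = 0.02048.
D = q·S·CD = 608.8 × 10.5 × 0.02048 = 130.9 N

D = 131 N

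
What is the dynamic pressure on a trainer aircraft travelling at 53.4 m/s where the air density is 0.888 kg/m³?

q = 1270 Pa

q = ½ρv² = ½ × 0.888 × 53.4² = 1270 Pa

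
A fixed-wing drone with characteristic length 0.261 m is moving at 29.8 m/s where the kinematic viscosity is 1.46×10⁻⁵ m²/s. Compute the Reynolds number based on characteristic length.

Re = v·c/ν = 29.8 × 0.261 / (1.46×10⁻⁵) = 5.33×10^5

Re = 5.33×10^5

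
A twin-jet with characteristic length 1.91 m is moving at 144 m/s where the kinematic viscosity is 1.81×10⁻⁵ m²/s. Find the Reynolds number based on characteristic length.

Re = v·c/ν = 144 × 1.91 / (1.81×10⁻⁵) = 1.52×10^7

Re = 1.52×10^7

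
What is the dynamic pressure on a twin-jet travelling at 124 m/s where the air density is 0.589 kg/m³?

q = 4530 Pa

q = ½ρv² = ½ × 0.589 × 124² = 4530 Pa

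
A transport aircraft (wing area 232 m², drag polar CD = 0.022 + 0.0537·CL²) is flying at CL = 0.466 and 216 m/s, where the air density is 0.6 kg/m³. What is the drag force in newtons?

D = 1.09×10^5 N

CD = 0.022 + 0.0537 × 0.466² = 0.03366
D = ½ρv²S·CD = ½ × 0.6 × 216² × 232 × 0.03366 = 1.09×10^5 N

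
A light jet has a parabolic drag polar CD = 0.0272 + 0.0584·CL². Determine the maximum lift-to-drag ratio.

For CD = CD0 + K·CL², (L/D)max occurs at CL* = √(CD0/K) and equals 1/(2√(K·CD0)).
(L/D)max = 1/(2√(0.0584 × 0.0272)) = 1/(2 × 0.03986) = 12.5

(L/D)max = 12.5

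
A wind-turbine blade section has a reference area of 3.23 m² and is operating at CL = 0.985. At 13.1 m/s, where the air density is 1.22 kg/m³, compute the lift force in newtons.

L = 333 N

L = ½ρv²S·CL = ½ × 1.22 × 13.1² × 3.23 × 0.985 = 333 N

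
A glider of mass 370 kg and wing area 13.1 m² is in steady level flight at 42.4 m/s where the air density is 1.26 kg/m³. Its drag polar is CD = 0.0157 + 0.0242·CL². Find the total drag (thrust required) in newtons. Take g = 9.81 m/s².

D = 254 N

Weight W = mg = 370 × 9.81 = 3629.7 N; in level flight L = W.
Dynamic pressure q = 0.5 × 1.26 × 42.4² = 1133 Pa.
CL = 2W/(ρv²S) = 2×3629.7/(1.26×42.4²×13.1) = 0.2446.
CD = 0.0157 + 0.0242 × 0.2446² = 0.01715.
D = q·S·CD = 1133 × 13.1 × 0.01715 = 254.4 N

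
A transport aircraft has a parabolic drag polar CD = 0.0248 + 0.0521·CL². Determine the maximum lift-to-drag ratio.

For CD = CD0 + K·CL², (L/D)max occurs at CL* = √(CD0/K) and equals 1/(2√(K·CD0)).
(L/D)max = 1/(2√(0.0521 × 0.0248)) = 1/(2 × 0.03595) = 13.9

(L/D)max = 13.9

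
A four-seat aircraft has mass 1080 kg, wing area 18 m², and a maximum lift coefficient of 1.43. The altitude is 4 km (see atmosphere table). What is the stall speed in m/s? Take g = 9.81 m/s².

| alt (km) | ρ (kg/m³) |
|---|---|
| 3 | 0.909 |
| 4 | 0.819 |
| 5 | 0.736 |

At 4 km, from the table: ρ = 0.819 kg/m³.
Stall occurs when L = W at CL,max. W = mg = 1080 × 9.81 = 10590 N.
From L = ½ρV²S·CL,max = W: V_stall = √(2W/(ρSCL,max)) = √(2·10590/(0.819·18·1.43))
V_stall = √1005 = 31.7 m/s

V_stall = 31.7 m/s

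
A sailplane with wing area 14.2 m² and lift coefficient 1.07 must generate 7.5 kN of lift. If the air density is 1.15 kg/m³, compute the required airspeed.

L = ½ρv²S·CL ⇒ v = √(2L/(ρ·S·CL))
v = √(2 × 7500 / (1.15 × 14.2 × 1.07)) = √858.5 = 29.3 m/s

v = 29.3 m/s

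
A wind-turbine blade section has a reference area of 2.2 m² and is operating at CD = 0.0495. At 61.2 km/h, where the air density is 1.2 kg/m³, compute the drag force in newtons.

Convert speed: v = 61.2 km/h ÷ 3.6 = 17 m/s.
Dynamic pressure q = ½ρv² = ½ × 1.2 × 17² = 173.4 Pa.
D = q·S·CD = 173.4 × 2.2 × 0.0495 = 18.9 N

D = 18.9 N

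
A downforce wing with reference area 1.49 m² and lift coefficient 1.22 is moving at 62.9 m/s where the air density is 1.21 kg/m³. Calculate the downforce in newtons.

Dynamic pressure q = ½ρv² = ½ × 1.21 × 62.9² = 2394 Pa.
L = q·S·CL = 2394 × 1.49 × 1.22 = 4350 N

L = 4350 N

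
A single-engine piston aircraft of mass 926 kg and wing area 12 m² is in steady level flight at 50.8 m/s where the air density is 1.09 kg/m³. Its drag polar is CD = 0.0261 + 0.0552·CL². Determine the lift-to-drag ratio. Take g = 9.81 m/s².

L/D = 12.8

In steady level flight, lift balances weight: W = mg = 926 × 9.81 = 9084.1 N.
Dynamic pressure q = 0.5 × 1.09 × 50.8² = 1406 Pa.
CL = 2W/(ρv²S) = 2×9084.1/(1.09×50.8²×12) = 0.5382.
CD = 0.0261 + 0.0552 × 0.5382² = 0.04209.
L/D = CL/CD = 0.5382 / 0.04209 = 12.8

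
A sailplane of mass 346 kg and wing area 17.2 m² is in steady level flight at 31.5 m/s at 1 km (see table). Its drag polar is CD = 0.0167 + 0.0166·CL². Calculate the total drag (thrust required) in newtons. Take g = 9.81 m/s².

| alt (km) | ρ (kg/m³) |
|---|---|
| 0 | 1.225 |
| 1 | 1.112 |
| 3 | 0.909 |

At 1 km, from the table: ρ = 1.112 kg/m³.
Weight W = mg = 346 × 9.81 = 3394.3 N; in level flight L = W.
Dynamic pressure q = 0.5 × 1.112 × 31.5² = 551.7 Pa.
CL = W/(q·S) = 3394.3 / (551.7 × 17.2) = 0.3577.
CD = 0.0167 + 0.0166 × 0.3577² = 0.01882.
D = q·S·CD = 551.7 × 17.2 × 0.01882 = 178.6 N

D = 179 N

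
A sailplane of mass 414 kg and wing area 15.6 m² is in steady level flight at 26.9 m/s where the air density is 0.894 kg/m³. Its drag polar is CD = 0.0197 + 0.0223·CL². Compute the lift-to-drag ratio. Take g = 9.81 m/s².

L/D = 23.6

Weight W = mg = 414 × 9.81 = 4061.3 N; in level flight L = W.
q = ½ρv² = ½ × 0.894 × 26.9² = 323.5 Pa.
Required CL = L/(qS) = 4061.3/(323.5·15.6) = 0.8049.
CD = 0.0197 + 0.0223 × 0.8049² = 0.03415.
L/D = CL/CD = 0.8049 / 0.03415 = 23.6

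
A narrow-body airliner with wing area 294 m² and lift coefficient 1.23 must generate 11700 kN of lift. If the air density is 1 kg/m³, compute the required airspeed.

v = 254 m/s

L = ½ρv²S·CL ⇒ v = √(2L/(ρ·S·CL))
v = √(2 × 1.17×10^7 / (1 × 294 × 1.23)) = √64710 = 254 m/s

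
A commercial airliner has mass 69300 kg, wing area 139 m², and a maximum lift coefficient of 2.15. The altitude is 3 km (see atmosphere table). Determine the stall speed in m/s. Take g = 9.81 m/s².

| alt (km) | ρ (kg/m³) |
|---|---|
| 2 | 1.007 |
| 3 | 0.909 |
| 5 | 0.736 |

V_stall = 70.7 m/s

At 3 km, from the table: ρ = 0.909 kg/m³.
Weight W = mg = 69300 × 9.81 = 6.798×10^5 N.
From L = ½ρV²S·CL,max = W: V_stall = √(2W/(ρSCL,max)) = √(2·6.798×10^5/(0.909·139·2.15))
V_stall = √5005 = 70.7 m/s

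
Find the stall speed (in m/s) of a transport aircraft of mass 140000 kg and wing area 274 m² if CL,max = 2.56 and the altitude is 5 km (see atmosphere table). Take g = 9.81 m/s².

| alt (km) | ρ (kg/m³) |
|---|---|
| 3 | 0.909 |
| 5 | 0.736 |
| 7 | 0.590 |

At 5 km, from the table: ρ = 0.736 kg/m³.
Stall occurs when L = W at CL,max. W = mg = 140000 × 9.81 = 1.373×10^6 N.
From L = ½ρV²S·CL,max = W: V_stall = √(2W/(ρSCL,max)) = √(2·1.373×10^6/(0.736·274·2.56))
V_stall = √5321 = 72.9 m/s

V_stall = 72.9 m/s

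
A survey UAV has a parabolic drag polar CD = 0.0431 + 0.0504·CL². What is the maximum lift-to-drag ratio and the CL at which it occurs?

For CD = CD0 + K·CL², (L/D)max occurs at CL* = √(CD0/K) and equals 1/(2√(K·CD0)).
(L/D)max = 1/(2√(0.0504 × 0.0431)) = 1/(2 × 0.04661) = 10.7
CL* = √(0.0431/0.0504) = 0.925

(L/D)max = 10.7, at CL = 0.925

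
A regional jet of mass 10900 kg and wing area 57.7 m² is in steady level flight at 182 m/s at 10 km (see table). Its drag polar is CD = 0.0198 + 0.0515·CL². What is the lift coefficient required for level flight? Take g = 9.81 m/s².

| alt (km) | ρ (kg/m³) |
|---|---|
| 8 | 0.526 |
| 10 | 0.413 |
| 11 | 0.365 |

At 10 km, from the table: ρ = 0.413 kg/m³.
Level flight ⇒ L = W = m·g = 10900 × 9.81 = 1.0693×10^5 N.
Dynamic pressure q = 0.5 × 0.413 × 182² = 6840 Pa.
Required CL = L/(qS) = 1.0693×10^5/(6840·57.7) = 0.2709.

CL = 0.271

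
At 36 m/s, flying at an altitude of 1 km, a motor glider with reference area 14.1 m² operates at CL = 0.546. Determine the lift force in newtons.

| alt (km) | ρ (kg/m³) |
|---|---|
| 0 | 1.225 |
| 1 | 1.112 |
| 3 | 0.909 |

L = 5550 N

At 1 km, from the table: ρ = 1.112 kg/m³.
L = ½ρv²S·CL = ½ × 1.112 × 36² × 14.1 × 0.546 = 5550 N ≈ 5.55 kN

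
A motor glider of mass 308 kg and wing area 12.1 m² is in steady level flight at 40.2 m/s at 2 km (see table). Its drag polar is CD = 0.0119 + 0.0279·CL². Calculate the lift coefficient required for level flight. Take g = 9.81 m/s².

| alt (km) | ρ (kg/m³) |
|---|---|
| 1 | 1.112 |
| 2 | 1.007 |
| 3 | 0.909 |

At 2 km, from the table: ρ = 1.007 kg/m³.
In steady level flight, lift balances weight: W = mg = 308 × 9.81 = 3021.5 N.
q = ½ρv² = ½ × 1.007 × 40.2² = 813.7 Pa.
CL = W/(q·S) = 3021.5 / (813.7 × 12.1) = 0.3069.

CL = 0.307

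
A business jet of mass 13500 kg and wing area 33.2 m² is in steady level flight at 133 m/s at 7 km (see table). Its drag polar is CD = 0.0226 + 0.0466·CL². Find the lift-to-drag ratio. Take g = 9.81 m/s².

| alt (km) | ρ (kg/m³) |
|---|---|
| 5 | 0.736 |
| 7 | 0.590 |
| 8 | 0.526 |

L/D = 15.3

At 7 km, from the table: ρ = 0.590 kg/m³.
Level flight ⇒ L = W = m·g = 13500 × 9.81 = 1.3244×10^5 N.
q = ½ρv² = ½ × 0.59 × 133² = 5218 Pa.
CL = 2W/(ρv²S) = 2×1.3244×10^5/(0.59×133²×33.2) = 0.7644.
CD = 0.0226 + 0.0466 × 0.7644² = 0.04983.
L/D = CL/CD = 0.7644 / 0.04983 = 15.3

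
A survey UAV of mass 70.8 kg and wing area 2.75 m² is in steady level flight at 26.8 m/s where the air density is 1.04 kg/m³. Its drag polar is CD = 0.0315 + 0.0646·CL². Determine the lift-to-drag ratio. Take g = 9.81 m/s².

Weight W = mg = 70.8 × 9.81 = 694.55 N; in level flight L = W.
Dynamic pressure q = 0.5 × 1.04 × 26.8² = 373.5 Pa.
CL = W/(q·S) = 694.55 / (373.5 × 2.75) = 0.6762.
CD = 0.0315 + 0.0646 × 0.6762² = 0.06104.
L/D = CL/CD = 0.6762 / 0.06104 = 11.1

L/D = 11.1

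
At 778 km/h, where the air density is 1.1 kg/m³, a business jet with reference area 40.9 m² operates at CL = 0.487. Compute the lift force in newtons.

L = 5.12×10^5 N

Convert speed: v = 778 km/h ÷ 3.6 = 216.1 m/s.
L = ½ρv²S·CL = ½ × 1.1 × 216.1² × 40.9 × 0.487 = 5.12×10^5 N ≈ 512 kN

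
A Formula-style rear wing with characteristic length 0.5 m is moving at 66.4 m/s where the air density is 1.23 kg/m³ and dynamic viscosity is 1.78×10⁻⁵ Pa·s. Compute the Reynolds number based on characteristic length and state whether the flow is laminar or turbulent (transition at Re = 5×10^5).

Re = ρ·v·c/μ = 1.23 × 66.4 × 0.5 / (1.78×10⁻⁵) = 2.29×10^6
Since 2.29×10^6 > 5×10^5, the flow is turbulent.

Re = 2.29×10^6 (turbulent)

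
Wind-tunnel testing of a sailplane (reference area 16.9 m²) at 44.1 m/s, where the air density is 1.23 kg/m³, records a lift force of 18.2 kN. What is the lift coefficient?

From L = ½ρv²S·CL, rearranging gives CL = 2L/(ρv²S).
CL = 2 × 18200 / (1.23 × 44.1² × 16.9) = 0.9

CL = 0.9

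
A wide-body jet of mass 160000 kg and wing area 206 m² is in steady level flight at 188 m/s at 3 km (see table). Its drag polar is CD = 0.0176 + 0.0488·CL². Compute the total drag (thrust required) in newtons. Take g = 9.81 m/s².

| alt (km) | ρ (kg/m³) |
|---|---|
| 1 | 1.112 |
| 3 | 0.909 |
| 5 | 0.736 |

At 3 km, from the table: ρ = 0.909 kg/m³.
In steady level flight, lift balances weight: W = mg = 160000 × 9.81 = 1.5696×10^6 N.
q = ½ρv² = ½ × 0.909 × 188² = 16060 Pa.
Required CL = L/(qS) = 1.5696×10^6/(16060·206) = 0.4743.
CD = 0.0176 + 0.0488 × 0.4743² = 0.02858.
D = q·S·CD = 16060 × 206 × 0.02858 = 94570 N

D = 94600 N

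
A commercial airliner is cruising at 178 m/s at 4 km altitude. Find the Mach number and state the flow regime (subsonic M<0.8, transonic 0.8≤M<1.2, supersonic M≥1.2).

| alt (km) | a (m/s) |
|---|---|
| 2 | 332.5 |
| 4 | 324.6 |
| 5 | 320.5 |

M = 0.548 (subsonic)

At 4 km, from the table: a = 324.6 m/s.
M = v/a = 178 / 324.6 = 0.548
M = 0.548 → subsonic.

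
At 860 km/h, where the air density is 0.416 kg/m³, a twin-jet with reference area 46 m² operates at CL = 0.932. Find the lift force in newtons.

L = 5.09×10^5 N

Convert speed: v = 860 km/h ÷ 3.6 = 238.9 m/s.
Dynamic pressure q = ½ρv² = ½ × 0.416 × 238.9² = 11870 Pa.
L = q·S·CL = 11870 × 46 × 0.932 = 5.09×10^5 N ≈ 509 kN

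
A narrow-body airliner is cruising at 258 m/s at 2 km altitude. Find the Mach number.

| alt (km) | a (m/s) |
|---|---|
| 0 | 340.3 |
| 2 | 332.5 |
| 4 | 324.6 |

At 2 km, from the table: a = 332.5 m/s.
M = v/a = 258 / 332.5 = 0.776

M = 0.776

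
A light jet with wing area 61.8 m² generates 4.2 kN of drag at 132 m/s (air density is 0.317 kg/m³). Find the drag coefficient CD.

From D = ½ρv²S·CD, rearranging gives CD = 2D/(ρv²S).
CD = 2 × 4200 / (0.317 × 132² × 61.8) = 0.0246

CD = 0.0246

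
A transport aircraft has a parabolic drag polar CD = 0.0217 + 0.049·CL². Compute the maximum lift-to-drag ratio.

For CD = CD0 + K·CL², (L/D)max occurs at CL* = √(CD0/K) and equals 1/(2√(K·CD0)).
(L/D)max = 1/(2√(0.049 × 0.0217)) = 1/(2 × 0.03261) = 15.3

(L/D)max = 15.3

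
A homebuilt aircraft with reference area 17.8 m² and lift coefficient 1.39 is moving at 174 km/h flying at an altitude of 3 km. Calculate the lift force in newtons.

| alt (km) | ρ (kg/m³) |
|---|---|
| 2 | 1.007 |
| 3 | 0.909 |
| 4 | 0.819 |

L = 26300 N

At 3 km, from the table: ρ = 0.909 kg/m³.
Convert speed: v = 174 km/h ÷ 3.6 = 48.33 m/s.
L = ½ρv²S·CL = ½ × 0.909 × 48.33² × 17.8 × 1.39 = 26300 N ≈ 26.3 kN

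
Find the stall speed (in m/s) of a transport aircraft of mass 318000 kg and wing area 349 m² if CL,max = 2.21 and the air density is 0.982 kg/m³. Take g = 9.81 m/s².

V_stall = 90.8 m/s

Weight W = mg = 318000 × 9.81 = 3.12×10^6 N.
From L = ½ρV²S·CL,max = W: V_stall = √(2W/(ρSCL,max)) = √(2·3.12×10^6/(0.982·349·2.21))
V_stall = √8238 = 90.8 m/s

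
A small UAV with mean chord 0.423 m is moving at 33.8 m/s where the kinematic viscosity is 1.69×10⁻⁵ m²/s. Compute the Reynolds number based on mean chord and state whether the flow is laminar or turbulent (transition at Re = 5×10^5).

Re = 8.46×10^5 (turbulent)

Re = v·c/ν = 33.8 × 0.423 / (1.69×10⁻⁵) = 8.46×10^5
Since 8.46×10^5 > 5×10^5, the flow is turbulent.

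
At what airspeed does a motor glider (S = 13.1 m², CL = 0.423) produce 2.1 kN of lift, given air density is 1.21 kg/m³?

L = ½ρv²S·CL ⇒ v = √(2L/(ρ·S·CL))
v = √(2 × 2100 / (1.21 × 13.1 × 0.423)) = √626.4 = 25 m/s

v = 25 m/s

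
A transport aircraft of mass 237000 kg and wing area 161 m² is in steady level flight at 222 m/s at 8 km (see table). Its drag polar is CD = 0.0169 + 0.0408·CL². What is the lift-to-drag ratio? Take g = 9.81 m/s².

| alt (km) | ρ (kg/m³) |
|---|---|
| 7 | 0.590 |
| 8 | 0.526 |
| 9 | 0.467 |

At 8 km, from the table: ρ = 0.526 kg/m³.
Weight W = mg = 237000 × 9.81 = 2.325×10^6 N; in level flight L = W.
Dynamic pressure q = 0.5 × 0.526 × 222² = 12960 Pa.
Required CL = L/(qS) = 2.325×10^6/(12960·161) = 1.114.
CD = 0.0169 + 0.0408 × 1.114² = 0.06754.
L/D = CL/CD = 1.114 / 0.06754 = 16.5

L/D = 16.5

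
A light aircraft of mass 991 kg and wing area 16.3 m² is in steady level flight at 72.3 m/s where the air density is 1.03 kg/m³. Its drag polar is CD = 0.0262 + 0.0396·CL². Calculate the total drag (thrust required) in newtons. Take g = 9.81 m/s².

Level flight ⇒ L = W = m·g = 991 × 9.81 = 9721.7 N.
q = ½ρv² = ½ × 1.03 × 72.3² = 2692 Pa.
CL = W/(q·S) = 9721.7 / (2692 × 16.3) = 0.2215.
CD = 0.0262 + 0.0396 × 0.2215² = 0.02814.
D = q·S·CD = 2692 × 16.3 × 0.02814 = 1235 N

D = 1230 N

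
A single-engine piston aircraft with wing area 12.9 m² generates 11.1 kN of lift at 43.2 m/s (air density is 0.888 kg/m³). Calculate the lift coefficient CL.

CL = 1.04

From L = ½ρv²S·CL, rearranging gives CL = 2L/(ρv²S).
CL = 2 × 11100 / (0.888 × 43.2² × 12.9) = 1.04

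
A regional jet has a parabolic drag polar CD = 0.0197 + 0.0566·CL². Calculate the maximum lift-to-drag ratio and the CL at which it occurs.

(L/D)max = 15, at CL = 0.59

For CD = CD0 + K·CL², (L/D)max occurs at CL* = √(CD0/K) and equals 1/(2√(K·CD0)).
(L/D)max = 1/(2√(0.0566 × 0.0197)) = 1/(2 × 0.03339) = 15
CL* = √(0.0197/0.0566) = 0.59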